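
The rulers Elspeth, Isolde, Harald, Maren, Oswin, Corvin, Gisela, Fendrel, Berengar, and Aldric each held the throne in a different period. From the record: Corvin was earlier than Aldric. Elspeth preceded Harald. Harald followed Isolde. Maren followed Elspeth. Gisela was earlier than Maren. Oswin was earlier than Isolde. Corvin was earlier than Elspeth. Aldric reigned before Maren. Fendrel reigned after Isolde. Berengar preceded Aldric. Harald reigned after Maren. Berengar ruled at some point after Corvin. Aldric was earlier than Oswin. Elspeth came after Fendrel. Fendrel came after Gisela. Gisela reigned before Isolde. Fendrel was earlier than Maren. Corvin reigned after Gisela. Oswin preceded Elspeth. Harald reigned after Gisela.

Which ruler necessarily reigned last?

Harald

Every other ruler has a chain of constraints placing them before Harald, so Harald is last.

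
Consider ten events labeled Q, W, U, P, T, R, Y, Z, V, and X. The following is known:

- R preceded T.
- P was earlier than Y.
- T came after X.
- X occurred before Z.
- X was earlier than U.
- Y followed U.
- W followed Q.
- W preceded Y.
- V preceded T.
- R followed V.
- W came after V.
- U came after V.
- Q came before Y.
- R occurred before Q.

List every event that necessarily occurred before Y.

P, Q, R, U, V, W, X

Directly stated before Y: P, Q, U, and W.
R reaches Y via R → Q → Y.
V reaches Y via V → W → Y.
X reaches Y via X → U → Y.
No chain forces Z (or any of the others) ahead of Y.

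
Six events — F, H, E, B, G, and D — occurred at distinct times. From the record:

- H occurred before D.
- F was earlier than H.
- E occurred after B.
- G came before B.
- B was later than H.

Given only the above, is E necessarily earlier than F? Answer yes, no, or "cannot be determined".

Tracing the constraints gives F → H → B → E, so F must come before E.
That means E cannot be before F.

no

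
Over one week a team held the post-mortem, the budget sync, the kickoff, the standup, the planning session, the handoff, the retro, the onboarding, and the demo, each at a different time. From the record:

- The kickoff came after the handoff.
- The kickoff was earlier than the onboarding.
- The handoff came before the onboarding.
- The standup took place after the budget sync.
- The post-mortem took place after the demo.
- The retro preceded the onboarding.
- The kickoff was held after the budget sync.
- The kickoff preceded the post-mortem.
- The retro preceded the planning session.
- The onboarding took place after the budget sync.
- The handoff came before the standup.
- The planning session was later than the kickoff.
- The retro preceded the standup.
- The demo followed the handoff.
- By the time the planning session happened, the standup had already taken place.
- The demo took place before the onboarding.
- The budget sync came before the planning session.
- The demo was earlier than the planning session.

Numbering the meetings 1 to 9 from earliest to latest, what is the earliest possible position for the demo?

2

The handoff must come before the demo — 1 forced predecessor.
Nothing else is forced ahead of the demo, so its earliest slot is position 1 + 1 = 2.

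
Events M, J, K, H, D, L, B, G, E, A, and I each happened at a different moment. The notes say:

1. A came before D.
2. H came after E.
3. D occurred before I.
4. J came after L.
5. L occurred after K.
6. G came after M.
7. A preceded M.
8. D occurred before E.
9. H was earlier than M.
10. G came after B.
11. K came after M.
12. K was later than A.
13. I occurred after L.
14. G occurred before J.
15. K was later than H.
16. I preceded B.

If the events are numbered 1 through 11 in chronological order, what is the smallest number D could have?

A must come before D — 1 forced predecessor.
Nothing else is forced ahead of D, so its earliest slot is position 1 + 1 = 2.

2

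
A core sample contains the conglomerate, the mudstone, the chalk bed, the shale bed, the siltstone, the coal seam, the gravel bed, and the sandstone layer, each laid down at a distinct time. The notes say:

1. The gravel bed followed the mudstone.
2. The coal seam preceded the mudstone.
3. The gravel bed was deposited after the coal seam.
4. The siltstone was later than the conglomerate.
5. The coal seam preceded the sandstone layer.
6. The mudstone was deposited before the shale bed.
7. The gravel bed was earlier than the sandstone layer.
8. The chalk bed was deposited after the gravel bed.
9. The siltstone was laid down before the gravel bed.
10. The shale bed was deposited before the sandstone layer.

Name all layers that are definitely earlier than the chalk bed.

the coal seam, the conglomerate, the gravel bed, the mudstone, the siltstone

Directly stated before the chalk bed: the gravel bed.
The coal seam reaches the chalk bed via the coal seam → the gravel bed → the chalk bed.
The conglomerate reaches the chalk bed via the conglomerate → the siltstone → the gravel bed → the chalk bed.
The mudstone reaches the chalk bed via the mudstone → the gravel bed → the chalk bed.
Likewise the siltstone reaches the chalk bed by chaining the stated constraints.
No chain forces the shale bed (or any of the others) ahead of the chalk bed.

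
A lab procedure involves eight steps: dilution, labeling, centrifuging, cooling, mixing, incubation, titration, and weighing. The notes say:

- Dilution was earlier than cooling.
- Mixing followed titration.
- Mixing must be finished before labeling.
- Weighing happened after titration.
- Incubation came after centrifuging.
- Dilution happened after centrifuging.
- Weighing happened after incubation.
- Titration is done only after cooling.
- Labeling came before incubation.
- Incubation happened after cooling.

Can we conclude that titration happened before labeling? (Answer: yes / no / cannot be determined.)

yes

Chain the constraints: titration → mixing → labeling. Each link is directly stated, so titration comes before labeling.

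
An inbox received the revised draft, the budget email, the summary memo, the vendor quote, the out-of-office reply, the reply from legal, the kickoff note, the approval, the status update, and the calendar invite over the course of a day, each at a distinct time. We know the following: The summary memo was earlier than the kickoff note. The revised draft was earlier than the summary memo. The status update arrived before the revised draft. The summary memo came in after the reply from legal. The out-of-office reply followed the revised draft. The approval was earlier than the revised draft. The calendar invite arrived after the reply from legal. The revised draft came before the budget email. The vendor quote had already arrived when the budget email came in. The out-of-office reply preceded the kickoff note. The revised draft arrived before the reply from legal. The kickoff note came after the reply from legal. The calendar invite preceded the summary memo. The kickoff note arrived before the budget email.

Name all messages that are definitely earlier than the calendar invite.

Directly stated before the calendar invite: the reply from legal.
The approval reaches the calendar invite via the approval → the revised draft → the reply from legal → the calendar invite.
The revised draft reaches the calendar invite via the revised draft → the reply from legal → the calendar invite.
The status update reaches the calendar invite via the status update → the revised draft → the reply from legal → the calendar invite.
No chain forces the out-of-office reply (or any of the others) ahead of the calendar invite.

the approval, the reply from legal, the revised draft, the status update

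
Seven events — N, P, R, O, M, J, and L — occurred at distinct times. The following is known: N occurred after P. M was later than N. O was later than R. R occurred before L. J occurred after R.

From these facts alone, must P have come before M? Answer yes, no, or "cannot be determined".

yes

Chain the constraints: P → N → M. Each link is directly stated, so P comes before M.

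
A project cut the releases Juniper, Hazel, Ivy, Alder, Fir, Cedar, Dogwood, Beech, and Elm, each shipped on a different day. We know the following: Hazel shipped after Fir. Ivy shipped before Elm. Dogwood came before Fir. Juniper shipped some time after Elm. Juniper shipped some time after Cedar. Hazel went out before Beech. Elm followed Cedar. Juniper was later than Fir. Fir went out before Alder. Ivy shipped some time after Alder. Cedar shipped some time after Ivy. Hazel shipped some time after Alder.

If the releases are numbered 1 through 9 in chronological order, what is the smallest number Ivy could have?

4

Alder, Dogwood, and Fir must all come before Ivy — 3 forced predecessors.
Nothing else is forced ahead of Ivy, so its earliest slot is position 3 + 1 = 4.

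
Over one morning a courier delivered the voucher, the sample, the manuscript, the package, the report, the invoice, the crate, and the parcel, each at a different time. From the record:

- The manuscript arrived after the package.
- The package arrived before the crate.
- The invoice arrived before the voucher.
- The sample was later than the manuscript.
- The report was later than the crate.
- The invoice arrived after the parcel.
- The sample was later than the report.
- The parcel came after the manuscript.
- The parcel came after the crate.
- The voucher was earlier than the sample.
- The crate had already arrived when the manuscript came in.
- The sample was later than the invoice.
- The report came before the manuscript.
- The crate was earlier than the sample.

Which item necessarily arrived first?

the package

The package has a chain of constraints placing it before every other item, so the package must be first.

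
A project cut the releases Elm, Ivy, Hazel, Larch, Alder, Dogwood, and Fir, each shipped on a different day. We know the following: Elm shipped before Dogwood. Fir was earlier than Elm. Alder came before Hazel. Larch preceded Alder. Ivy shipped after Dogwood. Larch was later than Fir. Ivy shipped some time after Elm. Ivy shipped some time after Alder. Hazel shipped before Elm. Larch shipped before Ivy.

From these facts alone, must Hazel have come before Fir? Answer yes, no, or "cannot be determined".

no

Tracing the constraints gives Fir → Larch → Alder → Hazel, so Fir must come before Hazel.
That means Hazel cannot be before Fir.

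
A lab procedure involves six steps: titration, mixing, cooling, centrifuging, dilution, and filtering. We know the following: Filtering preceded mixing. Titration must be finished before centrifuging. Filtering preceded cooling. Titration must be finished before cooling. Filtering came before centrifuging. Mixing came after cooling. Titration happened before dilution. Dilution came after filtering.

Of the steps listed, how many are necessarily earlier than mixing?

3

Directly stated before mixing: cooling and filtering.
Titration reaches mixing via titration → cooling → mixing.
No chain forces dilution (or any of the others) ahead of mixing.
That's cooling, filtering, and titration — 3 in all.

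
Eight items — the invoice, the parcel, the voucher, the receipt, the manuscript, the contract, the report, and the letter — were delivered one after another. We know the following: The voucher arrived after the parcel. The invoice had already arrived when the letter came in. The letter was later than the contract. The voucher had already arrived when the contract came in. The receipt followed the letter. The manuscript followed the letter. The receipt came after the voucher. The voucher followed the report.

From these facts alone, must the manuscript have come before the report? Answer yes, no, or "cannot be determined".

no

Tracing the constraints gives the report → the voucher → the contract → the letter → the manuscript, so the report must come before the manuscript.
That means the manuscript cannot be before the report.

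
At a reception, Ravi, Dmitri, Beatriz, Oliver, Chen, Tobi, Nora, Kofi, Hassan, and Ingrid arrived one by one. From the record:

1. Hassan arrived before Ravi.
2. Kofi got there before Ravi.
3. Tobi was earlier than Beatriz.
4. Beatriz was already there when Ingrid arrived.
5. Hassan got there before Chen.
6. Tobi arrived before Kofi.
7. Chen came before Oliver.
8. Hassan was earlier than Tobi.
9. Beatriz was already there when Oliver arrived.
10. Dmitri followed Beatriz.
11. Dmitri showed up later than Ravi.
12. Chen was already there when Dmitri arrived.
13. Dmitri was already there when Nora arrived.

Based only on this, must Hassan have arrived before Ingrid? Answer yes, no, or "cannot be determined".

yes

Chain the constraints: Hassan → Tobi → Beatriz → Ingrid. Each link is directly stated, so Hassan comes before Ingrid.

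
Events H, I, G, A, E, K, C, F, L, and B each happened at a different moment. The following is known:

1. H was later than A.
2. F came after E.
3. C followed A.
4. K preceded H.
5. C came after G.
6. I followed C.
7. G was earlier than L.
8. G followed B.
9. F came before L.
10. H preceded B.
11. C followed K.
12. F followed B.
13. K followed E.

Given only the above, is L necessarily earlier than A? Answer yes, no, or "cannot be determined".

no

Tracing the constraints gives A → H → B → G → L, so A must come before L.
That means L cannot be before A.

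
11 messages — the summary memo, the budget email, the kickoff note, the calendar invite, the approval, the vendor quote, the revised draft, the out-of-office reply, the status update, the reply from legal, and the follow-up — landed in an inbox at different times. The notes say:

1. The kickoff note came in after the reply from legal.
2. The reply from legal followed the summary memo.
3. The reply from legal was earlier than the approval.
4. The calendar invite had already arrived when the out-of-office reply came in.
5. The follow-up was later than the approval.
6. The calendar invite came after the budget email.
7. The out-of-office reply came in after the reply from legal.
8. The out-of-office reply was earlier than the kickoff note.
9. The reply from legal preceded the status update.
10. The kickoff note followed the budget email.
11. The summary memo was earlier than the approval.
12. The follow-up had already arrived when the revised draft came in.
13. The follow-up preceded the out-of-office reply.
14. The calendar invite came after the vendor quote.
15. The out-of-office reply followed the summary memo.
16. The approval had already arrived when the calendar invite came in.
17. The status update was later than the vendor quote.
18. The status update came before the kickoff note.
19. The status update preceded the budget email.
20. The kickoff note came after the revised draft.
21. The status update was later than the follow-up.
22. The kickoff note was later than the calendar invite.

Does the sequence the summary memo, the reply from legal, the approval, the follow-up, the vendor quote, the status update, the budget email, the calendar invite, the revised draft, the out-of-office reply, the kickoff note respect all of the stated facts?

yes

Check each stated constraint against the proposed order — e.g. the reply from legal is ahead of the kickoff note; the summary memo is ahead of the out-of-office reply. Every pair is in the required order; nothing is violated.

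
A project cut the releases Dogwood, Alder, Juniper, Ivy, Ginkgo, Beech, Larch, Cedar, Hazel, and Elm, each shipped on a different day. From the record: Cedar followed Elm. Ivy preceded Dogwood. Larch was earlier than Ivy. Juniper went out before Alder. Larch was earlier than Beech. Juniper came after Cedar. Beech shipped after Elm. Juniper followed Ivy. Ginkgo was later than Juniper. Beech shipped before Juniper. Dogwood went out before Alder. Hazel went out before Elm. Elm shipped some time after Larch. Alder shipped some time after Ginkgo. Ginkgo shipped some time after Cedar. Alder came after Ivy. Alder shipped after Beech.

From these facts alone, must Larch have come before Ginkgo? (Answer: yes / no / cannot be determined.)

yes

Chain the constraints: Larch → Beech → Juniper → Ginkgo. Each link is directly stated, so Larch comes before Ginkgo.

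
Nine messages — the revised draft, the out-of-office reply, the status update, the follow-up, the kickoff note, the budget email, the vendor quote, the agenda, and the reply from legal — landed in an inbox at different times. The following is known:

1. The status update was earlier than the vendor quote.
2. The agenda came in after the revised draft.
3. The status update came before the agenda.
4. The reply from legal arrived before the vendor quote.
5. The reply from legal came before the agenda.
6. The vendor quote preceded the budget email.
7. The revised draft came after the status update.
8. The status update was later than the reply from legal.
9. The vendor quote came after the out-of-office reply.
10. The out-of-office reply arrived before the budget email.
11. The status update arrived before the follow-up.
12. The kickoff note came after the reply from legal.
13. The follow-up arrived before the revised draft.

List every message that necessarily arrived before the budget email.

the out-of-office reply, the reply from legal, the status update, the vendor quote

Directly stated before the budget email: the out-of-office reply and the vendor quote.
The reply from legal reaches the budget email via the reply from legal → the vendor quote → the budget email.
The status update reaches the budget email via the status update → the vendor quote → the budget email.
No chain forces the agenda (or any of the others) ahead of the budget email.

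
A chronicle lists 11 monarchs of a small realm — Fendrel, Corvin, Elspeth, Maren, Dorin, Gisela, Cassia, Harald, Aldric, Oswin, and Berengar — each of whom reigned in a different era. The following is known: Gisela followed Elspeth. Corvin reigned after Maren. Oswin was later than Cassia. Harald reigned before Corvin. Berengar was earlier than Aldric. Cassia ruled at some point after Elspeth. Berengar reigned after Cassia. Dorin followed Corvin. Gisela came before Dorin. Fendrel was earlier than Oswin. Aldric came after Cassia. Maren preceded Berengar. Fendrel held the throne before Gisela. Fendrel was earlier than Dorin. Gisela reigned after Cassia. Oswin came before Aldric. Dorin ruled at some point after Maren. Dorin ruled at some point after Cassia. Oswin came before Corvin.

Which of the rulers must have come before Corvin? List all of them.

Directly stated before Corvin: Harald, Maren, and Oswin.
Cassia reaches Corvin via Cassia → Oswin → Corvin.
Elspeth reaches Corvin via Elspeth → Cassia → Oswin → Corvin.
Fendrel reaches Corvin via Fendrel → Oswin → Corvin.
No chain forces Aldric (or any of the others) ahead of Corvin.

Cassia, Elspeth, Fendrel, Harald, Maren, Oswin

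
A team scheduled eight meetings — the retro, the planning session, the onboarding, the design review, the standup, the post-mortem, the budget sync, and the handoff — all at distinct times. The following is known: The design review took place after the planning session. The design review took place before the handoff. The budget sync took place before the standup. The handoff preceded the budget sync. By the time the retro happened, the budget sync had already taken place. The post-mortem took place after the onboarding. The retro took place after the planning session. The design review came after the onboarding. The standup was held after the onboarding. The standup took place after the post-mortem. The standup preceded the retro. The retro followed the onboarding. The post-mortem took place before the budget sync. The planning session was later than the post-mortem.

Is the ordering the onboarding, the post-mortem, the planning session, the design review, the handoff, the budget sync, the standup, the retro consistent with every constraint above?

yes

Check each stated constraint against the proposed order — e.g. the onboarding is ahead of the standup; the onboarding is ahead of the retro. Every pair is in the required order; nothing is violated.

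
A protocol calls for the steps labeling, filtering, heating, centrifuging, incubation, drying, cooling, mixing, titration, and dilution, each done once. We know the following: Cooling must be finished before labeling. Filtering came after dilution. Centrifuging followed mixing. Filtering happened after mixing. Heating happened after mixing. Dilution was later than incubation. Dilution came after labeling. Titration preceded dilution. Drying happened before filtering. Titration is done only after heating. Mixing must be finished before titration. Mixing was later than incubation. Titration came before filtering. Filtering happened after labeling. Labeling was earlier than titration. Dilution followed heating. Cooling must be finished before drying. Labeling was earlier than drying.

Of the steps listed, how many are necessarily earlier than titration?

Directly stated before titration: heating, labeling, and mixing.
Cooling reaches titration via cooling → labeling → titration.
Incubation reaches titration via incubation → mixing → titration.
No chain forces filtering (or any of the others) ahead of titration.
That's cooling, heating, incubation, labeling, and mixing — 5 in all.

5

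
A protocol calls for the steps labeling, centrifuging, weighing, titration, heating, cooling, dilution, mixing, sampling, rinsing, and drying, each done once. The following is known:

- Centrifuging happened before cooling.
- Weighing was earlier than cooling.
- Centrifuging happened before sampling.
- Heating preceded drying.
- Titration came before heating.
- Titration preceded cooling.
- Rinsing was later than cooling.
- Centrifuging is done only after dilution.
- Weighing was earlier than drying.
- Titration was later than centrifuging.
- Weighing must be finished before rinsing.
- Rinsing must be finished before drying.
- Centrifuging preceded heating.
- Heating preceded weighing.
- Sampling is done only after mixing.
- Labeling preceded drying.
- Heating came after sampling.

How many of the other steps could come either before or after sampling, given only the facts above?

Forced before sampling: centrifuging, dilution, and mixing; forced after sampling: cooling, drying, heating, rinsing, and weighing.
That leaves labeling and titration with no forced order relative to sampling — 2.

2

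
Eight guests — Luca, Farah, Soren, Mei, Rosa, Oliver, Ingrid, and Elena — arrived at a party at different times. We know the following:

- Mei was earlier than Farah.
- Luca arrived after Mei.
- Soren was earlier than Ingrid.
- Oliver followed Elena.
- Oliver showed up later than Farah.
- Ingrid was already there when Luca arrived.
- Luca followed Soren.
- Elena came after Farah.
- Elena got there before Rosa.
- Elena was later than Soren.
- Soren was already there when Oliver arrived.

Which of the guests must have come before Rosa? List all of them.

Directly stated before Rosa: Elena.
Farah reaches Rosa via Farah → Elena → Rosa.
Mei reaches Rosa via Mei → Farah → Elena → Rosa.
Soren reaches Rosa via Soren → Elena → Rosa.

Elena, Farah, Mei, Soren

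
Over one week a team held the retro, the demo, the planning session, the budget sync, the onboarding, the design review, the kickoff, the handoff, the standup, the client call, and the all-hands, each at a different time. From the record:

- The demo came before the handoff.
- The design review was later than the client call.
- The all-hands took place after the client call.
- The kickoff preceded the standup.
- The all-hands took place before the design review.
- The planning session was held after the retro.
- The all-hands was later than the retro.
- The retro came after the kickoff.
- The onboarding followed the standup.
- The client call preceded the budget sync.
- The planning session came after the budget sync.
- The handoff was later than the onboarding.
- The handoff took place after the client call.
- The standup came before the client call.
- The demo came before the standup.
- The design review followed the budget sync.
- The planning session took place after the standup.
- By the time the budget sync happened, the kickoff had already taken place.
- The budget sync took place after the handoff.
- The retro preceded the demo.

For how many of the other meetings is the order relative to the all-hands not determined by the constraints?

4

Forced before the all-hands: the client call, the demo, the kickoff, the retro, and the standup; forced after the all-hands: the design review.
That leaves the budget sync, the handoff, the onboarding, and the planning session with no forced order relative to the all-hands — 4.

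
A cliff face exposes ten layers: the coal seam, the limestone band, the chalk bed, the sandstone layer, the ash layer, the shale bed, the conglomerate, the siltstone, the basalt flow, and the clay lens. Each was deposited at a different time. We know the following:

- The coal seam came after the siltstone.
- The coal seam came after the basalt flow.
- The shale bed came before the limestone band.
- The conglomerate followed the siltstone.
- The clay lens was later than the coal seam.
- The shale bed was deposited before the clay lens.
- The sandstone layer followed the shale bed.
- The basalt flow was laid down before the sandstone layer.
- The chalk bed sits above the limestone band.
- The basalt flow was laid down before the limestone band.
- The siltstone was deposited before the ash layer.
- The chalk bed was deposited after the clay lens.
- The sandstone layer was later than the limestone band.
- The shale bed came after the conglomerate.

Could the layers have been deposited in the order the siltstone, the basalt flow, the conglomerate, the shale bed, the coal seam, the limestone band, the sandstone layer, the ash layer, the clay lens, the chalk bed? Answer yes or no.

Check each stated constraint against the proposed order — e.g. the shale bed is ahead of the clay lens; the siltstone is ahead of the ash layer. Every pair is in the required order; nothing is violated.

yes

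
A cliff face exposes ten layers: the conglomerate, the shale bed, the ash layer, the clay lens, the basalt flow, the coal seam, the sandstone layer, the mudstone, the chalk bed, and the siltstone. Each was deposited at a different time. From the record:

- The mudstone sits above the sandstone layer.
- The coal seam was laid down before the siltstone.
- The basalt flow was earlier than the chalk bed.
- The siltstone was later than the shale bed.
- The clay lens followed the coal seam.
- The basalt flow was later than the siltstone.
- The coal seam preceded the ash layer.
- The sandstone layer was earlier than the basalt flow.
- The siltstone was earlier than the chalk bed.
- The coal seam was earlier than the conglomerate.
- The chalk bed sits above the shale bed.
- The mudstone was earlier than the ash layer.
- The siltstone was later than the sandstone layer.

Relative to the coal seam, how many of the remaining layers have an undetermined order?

3

Forced after the coal seam: the ash layer, the basalt flow, the chalk bed, the clay lens, the conglomerate, and the siltstone.
That leaves the mudstone, the sandstone layer, and the shale bed with no forced order relative to the coal seam — 3.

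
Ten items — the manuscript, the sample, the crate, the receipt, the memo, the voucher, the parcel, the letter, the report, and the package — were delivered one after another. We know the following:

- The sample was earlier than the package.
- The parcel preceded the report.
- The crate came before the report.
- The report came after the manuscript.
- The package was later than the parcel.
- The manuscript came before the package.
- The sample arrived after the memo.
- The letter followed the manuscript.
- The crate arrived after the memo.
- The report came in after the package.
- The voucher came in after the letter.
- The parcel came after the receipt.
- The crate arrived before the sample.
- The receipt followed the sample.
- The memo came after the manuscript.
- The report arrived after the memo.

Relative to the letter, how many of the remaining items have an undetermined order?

7

Forced before the letter: the manuscript; forced after the letter: the voucher.
That leaves the crate, the memo, the package, the parcel, the receipt, the report, and the sample with no forced order relative to the letter — 7.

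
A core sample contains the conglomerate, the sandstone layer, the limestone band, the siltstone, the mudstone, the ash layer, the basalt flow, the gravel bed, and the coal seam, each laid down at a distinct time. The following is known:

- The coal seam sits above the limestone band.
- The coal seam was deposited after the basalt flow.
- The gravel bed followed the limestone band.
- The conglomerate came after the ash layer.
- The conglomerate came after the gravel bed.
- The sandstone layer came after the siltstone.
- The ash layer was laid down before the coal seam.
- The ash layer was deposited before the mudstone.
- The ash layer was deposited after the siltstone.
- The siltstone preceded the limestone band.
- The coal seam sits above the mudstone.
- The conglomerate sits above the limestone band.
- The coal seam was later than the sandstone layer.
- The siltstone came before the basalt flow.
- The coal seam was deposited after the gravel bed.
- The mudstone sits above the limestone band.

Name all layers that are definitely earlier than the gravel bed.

the limestone band, the siltstone

Directly stated before the gravel bed: the limestone band.
The siltstone reaches the gravel bed via the siltstone → the limestone band → the gravel bed.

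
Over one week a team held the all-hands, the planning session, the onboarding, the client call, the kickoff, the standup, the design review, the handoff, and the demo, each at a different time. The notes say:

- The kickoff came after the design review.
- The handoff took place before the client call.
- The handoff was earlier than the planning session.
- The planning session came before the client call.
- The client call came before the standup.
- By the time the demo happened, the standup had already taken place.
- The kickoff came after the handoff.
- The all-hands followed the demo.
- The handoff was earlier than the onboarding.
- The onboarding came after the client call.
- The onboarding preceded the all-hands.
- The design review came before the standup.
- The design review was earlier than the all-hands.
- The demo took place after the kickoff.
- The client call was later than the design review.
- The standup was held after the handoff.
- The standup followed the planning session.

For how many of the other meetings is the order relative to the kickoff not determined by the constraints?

Forced before the kickoff: the design review and the handoff; forced after the kickoff: the all-hands and the demo.
That leaves the client call, the onboarding, the planning session, and the standup with no forced order relative to the kickoff — 4.

4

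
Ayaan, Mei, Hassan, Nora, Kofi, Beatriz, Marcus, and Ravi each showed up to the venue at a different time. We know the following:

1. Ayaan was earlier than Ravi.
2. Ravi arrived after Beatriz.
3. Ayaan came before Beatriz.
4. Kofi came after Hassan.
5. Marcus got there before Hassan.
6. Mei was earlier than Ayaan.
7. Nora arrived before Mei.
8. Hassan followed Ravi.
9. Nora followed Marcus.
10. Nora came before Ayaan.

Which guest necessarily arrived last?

Every other guest has a chain of constraints placing them before Kofi, so Kofi is last.

Kofi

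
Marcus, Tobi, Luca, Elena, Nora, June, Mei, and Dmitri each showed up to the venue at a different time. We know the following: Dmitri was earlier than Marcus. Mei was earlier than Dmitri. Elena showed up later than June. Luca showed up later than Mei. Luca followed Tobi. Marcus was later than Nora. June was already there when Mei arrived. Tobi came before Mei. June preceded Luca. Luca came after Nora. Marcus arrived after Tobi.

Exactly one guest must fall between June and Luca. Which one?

Mei

Tracing the constraints gives June → Mei → Luca, so Mei sits after June and before Luca.
No other guest is forced both after June and before Luca.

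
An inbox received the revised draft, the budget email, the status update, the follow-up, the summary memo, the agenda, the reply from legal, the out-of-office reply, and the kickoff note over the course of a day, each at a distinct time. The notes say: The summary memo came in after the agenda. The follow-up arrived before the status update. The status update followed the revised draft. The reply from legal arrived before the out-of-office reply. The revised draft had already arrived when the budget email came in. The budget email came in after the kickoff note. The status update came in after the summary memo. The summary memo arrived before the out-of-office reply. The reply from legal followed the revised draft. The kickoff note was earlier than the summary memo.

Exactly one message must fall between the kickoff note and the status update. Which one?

the summary memo

Tracing the constraints gives the kickoff note → the summary memo → the status update, so the summary memo sits after the kickoff note and before the status update.
No other message is forced both after the kickoff note and before the status update.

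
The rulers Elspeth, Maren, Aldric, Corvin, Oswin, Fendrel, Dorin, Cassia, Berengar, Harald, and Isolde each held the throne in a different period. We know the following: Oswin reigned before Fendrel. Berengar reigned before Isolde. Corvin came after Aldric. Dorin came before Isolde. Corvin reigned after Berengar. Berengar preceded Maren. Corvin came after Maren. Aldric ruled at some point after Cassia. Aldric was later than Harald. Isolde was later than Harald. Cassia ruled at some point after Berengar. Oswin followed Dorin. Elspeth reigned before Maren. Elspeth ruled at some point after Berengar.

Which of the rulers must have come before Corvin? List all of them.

Aldric, Berengar, Cassia, Elspeth, Harald, Maren

Directly stated before Corvin: Aldric, Berengar, and Maren.
Cassia reaches Corvin via Cassia → Aldric → Corvin.
Elspeth reaches Corvin via Elspeth → Maren → Corvin.
Harald reaches Corvin via Harald → Aldric → Corvin.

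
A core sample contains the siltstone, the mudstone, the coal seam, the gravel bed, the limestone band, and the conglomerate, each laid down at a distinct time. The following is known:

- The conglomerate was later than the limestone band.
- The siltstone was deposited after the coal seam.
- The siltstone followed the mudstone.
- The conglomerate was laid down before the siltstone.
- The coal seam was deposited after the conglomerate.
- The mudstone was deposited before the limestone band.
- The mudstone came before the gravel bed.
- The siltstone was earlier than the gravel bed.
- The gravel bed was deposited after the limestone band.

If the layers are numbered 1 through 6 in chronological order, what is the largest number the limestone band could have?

2

The limestone band must come before the coal seam, the conglomerate, the gravel bed, and the siltstone — 4 layers forced after it.
Everything else can be placed before the limestone band in some valid order, so the limestone band can sit as late as position 6 − 4 = 2.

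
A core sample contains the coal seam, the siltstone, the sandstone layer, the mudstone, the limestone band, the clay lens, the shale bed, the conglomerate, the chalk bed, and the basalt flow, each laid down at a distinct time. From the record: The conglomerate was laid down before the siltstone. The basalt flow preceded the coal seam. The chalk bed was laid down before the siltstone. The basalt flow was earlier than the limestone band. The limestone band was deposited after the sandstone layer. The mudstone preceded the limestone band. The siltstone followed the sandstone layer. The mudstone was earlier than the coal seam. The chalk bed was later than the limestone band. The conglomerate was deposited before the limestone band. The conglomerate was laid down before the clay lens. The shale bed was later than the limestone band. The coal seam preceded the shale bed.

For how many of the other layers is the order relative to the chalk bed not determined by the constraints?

3

Forced before the chalk bed: the basalt flow, the conglomerate, the limestone band, the mudstone, and the sandstone layer; forced after the chalk bed: the siltstone.
That leaves the clay lens, the coal seam, and the shale bed with no forced order relative to the chalk bed — 3.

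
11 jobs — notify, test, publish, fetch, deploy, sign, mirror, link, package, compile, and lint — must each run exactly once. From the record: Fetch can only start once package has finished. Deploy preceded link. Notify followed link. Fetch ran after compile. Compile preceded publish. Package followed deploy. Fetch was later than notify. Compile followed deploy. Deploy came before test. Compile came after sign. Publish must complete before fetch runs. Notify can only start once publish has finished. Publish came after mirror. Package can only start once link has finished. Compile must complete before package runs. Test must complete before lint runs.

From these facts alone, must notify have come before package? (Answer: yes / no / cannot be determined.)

cannot be determined

No chain of stated constraints runs from notify to package, and none runs from package to notify either.
So the relative order of notify and package is not fixed by the given facts.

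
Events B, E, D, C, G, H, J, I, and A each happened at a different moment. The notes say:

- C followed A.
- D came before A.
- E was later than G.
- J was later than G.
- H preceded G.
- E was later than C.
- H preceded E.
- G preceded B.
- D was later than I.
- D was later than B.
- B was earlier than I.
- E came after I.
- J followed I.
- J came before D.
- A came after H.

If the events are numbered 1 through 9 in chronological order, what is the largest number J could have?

5

J must come before A, C, D, and E — 4 events forced after it.
Everything else can be placed before J in some valid order, so J can sit as late as position 9 − 4 = 5.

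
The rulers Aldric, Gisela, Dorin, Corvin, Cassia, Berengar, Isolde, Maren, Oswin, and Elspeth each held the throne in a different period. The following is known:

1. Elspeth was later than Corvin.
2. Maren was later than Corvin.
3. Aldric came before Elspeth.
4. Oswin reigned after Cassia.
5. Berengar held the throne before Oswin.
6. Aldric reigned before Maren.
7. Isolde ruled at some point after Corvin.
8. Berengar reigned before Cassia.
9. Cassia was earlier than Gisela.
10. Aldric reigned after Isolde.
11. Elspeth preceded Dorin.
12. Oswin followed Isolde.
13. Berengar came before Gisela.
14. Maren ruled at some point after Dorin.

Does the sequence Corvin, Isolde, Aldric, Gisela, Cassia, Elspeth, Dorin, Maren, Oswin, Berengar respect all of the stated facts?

The constraints require Berengar before Oswin, but in the proposed sequence Oswin appears ahead of Berengar. That one violation is enough.

no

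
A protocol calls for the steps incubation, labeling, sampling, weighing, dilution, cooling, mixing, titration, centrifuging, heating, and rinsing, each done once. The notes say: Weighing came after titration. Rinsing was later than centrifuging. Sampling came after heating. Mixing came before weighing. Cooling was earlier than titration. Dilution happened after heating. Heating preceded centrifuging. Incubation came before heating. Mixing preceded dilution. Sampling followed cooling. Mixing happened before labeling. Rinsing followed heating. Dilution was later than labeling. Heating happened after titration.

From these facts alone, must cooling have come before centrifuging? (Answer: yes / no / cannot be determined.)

Chain the constraints: cooling → titration → heating → centrifuging. Each link is directly stated, so cooling comes before centrifuging.

yes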